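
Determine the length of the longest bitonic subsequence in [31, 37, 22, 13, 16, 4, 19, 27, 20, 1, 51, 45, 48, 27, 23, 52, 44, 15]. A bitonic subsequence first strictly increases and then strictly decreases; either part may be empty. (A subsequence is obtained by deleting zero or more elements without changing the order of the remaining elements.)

One longest bitonic subsequence is 13, 16, 19, 27, 51, 48, 27, 23, 15 (positions 4,5,7,8,11,13,14,15,18): it rises to 51 then falls. Length 9 is optimal.

9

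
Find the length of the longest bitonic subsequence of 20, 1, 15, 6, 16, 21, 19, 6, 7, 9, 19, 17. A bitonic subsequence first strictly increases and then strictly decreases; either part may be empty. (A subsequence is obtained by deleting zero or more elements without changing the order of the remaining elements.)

One longest bitonic subsequence is 1, 15, 16, 21, 19, 17 (positions 2,3,5,6,11,12): it rises to 21 then falls. Length 6 is optimal.

6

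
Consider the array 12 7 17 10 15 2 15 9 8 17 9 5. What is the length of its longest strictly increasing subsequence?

One longest increasing subsequence is 7, 10, 15, 17 (positions 2,4,5,10), of length 4; no longer one exists.

4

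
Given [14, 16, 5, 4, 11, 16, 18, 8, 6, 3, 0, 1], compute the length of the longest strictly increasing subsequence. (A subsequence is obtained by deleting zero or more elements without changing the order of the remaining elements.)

4

Let dp[i] be the longest increasing subsequence ending at position i. Then dp = [1, 2, 1, 1, 2, 3, 4, 2, 2, 1, 1, 2].
The maximum is 4; one witness is 5, 11, 16, 18 at positions 3,5,6,7.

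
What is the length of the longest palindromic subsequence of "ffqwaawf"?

Using dp[i][j] = 2 + dp[i+1][j−1] if the ends match, else max(dp[i+1][j], dp[i][j−1]):
dp[1][8] = 6. A witness is fwaawf at positions 1,4,5,6,7,8.

6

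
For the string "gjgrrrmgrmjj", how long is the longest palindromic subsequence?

One longest palindromic subsequence is jgrrrgj (positions 2,3,4,5,6,8,12); it reads the same forward and backward, and the interval DP gives dp[1][12] = 7.

7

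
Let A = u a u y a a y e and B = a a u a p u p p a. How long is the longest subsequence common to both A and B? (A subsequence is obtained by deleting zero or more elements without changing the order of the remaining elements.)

4

Backtracking the LCS table gives one alignment: u (A1,B3) → a (A2,B4) → u (A3,B6) → a (A6,B9).
So the longest common subsequence has length 4.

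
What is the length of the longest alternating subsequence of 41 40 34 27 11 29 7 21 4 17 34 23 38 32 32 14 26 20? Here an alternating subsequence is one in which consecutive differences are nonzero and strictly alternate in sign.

Track the best alternating length ending on an up-step vs a down-step at each position: up/down = 1/1, 1/2, 1/2, 1/2, 1/2, 3/2, 1/4, 5/4, 1/6, 7/6, 7/2, 7/8, 9/2, 9/10, 9/10, 7/10, 11/10, 11/12.
The maximum over both is 12; one such subsequence is 41, 27, 29, 7, 21, 4, 34, 23, 38, 14, 26, 20.

12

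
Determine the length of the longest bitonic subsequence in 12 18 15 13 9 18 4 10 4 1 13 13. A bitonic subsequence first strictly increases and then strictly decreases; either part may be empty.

Let inc[i] be the LIS ending at i and dec[i] the longest strictly decreasing subsequence starting at i. inc = [1, 2, 2, 2, 1, 3, 1, 2, 1, 1, 3, 3], dec = [4, 6, 5, 4, 3, 4, 2, 3, 2, 1, 1, 1].
max_i inc[i]+dec[i]−1 = 7, with one witness 12, 18, 15, 13, 10, 4, 1.

7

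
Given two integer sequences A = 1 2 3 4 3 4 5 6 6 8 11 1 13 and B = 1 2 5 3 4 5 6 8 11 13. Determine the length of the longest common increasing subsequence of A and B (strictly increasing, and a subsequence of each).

For each value that appears in both, track the longest common increasing run ending there.
The best achievable length is 9; one witness is 1, 2, 3, 4, 5, 6, 8, 11, 13 (A-positions 1,2,3,4,7,8,10,11,13, B-positions 1,2,4,5,6,7,8,9,10).

9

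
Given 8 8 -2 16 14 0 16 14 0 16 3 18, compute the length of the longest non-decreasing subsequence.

Let dp[i] be the longest non-decreasing subsequence ending at position i. Then dp = [1, 2, 1, 3, 3, 2, 4, 4, 3, 5, 4, 6].
The maximum is 6; one witness is 8, 8, 16, 16, 16, 18 at positions 1,2,4,7,10,12.

6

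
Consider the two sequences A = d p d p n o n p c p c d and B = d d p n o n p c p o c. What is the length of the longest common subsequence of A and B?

10

A longest common subsequence is ddpnonpcpc (length 10); the LCS DP confirms no longer common subsequence exists.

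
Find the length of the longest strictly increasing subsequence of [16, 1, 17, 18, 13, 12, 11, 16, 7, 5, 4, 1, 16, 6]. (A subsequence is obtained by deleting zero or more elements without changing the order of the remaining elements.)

3

One longest increasing subsequence is 16, 17, 18 (positions 1,3,4), of length 3; no longer one exists.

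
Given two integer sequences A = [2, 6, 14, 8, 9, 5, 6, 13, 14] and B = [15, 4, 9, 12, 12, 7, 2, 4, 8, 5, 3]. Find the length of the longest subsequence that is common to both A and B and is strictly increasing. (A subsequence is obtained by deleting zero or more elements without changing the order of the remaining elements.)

For each value that appears in both, track the longest common increasing run ending there.
The best achievable length is 2; one witness is 2, 8 (A-positions 1,4, B-positions 7,9).

2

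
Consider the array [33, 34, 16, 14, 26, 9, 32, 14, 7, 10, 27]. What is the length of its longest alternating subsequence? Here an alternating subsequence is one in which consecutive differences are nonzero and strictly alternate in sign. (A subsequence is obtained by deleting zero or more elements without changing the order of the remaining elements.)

8

A longest alternating subsequence is 33, 34, 16, 26, 9, 32, 7, 10 (positions 1,2,3,5,6,7,9,10); its 7 consecutive differences strictly alternate in sign, and length 8 is optimal.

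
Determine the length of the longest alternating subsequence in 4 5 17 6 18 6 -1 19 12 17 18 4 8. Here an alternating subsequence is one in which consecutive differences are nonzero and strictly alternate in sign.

Track the best alternating length ending on an up-step vs a down-step at each position: up/down = 1/1, 2/1, 2/1, 2/3, 4/1, 2/5, 1/5, 6/1, 6/7, 8/7, 8/7, 6/9, 10/9.
The maximum over both is 10; one such subsequence is 4, 17, 6, 18, 6, 19, 12, 17, 4, 8.

10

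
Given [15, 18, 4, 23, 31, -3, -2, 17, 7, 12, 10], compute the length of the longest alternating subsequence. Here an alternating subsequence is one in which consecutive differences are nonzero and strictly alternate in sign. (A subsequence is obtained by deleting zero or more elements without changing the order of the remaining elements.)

A longest alternating subsequence is 15, 18, 4, 23, -3, 17, 7, 12, 10 (positions 1,2,3,4,6,8,9,10,11); its 8 consecutive differences strictly alternate in sign, and length 9 is optimal.

9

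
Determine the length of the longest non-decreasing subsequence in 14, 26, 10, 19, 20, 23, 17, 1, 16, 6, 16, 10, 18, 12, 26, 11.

One longest non-decreasing subsequence is 14, 19, 20, 23, 26 (positions 1,4,5,6,15), of length 5; no longer one exists.

5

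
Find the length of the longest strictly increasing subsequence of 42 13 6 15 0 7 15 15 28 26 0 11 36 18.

5

One longest increasing subsequence is 6, 7, 15, 28, 36 (positions 3,6,7,9,13), of length 5; no longer one exists.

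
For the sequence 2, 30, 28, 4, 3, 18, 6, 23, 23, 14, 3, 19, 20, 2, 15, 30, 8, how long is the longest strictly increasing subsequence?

One longest increasing subsequence is 2, 4, 6, 14, 19, 20, 30 (positions 1,4,7,10,12,13,16), of length 7; no longer one exists.

7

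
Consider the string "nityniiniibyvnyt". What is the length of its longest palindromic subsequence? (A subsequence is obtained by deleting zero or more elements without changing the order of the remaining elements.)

One longest palindromic subsequence is tyniiniinyt (positions 3,4,5,6,7,8,9,10,14,15,16); it reads the same forward and backward, and the interval DP gives dp[1][16] = 11.

11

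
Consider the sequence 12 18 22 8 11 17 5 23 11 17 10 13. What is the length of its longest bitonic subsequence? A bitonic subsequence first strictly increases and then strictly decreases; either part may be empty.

Let inc[i] be the LIS ending at i and dec[i] the longest strictly decreasing subsequence starting at i. inc = [1, 2, 3, 1, 2, 3, 1, 4, 2, 3, 2, 3], dec = [3, 4, 4, 2, 2, 3, 1, 3, 2, 2, 1, 1].
max_i inc[i]+dec[i]−1 = 6, with one witness 12, 18, 22, 17, 11, 10.

6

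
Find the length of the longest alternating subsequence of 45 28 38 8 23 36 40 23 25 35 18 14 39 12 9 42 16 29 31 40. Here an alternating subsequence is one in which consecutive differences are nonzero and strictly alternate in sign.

13

A longest alternating subsequence is 45, 28, 38, 8, 36, 23, 25, 18, 39, 12, 42, 16, 29 (positions 1,2,3,4,6,8,9,11,13,14,16,17,18); its 12 consecutive differences strictly alternate in sign, and length 13 is optimal.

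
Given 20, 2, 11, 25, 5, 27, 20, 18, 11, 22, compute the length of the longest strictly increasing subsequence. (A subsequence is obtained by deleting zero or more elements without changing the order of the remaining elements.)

Let dp[i] be the longest increasing subsequence ending at position i. Then dp = [1, 1, 2, 3, 2, 4, 3, 3, 3, 4].
The maximum is 4; one witness is 2, 11, 25, 27 at positions 2,3,4,6.

4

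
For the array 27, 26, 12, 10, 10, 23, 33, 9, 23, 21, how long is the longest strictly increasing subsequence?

3

One longest increasing subsequence is 12, 23, 33 (positions 3,6,7), of length 3; no longer one exists.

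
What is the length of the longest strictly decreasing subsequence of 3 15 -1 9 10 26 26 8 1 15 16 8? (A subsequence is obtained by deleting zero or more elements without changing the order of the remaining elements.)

Scanning left to right, the best length ending at each element is: 3→1, 15→1, -1→2, 9→2, 10→2, 26→1, 26→1, 8→3, 1→4, 15→2, 16→2, 8→3.
So the longest decreasing subsequence has length 4, e.g. 15, 9, 8, 1.

4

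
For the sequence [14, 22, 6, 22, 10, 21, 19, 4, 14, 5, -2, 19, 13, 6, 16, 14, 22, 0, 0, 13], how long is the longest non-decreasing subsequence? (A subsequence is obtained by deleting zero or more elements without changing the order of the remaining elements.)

5

Scanning left to right, the best length ending at each element is: 14→1, 22→2, 6→1, 22→3, 10→2, 21→3, 19→3, 4→1, 14→3, 5→2, -2→1, 19→4, 13→3, 6→3, 16→4, 14→4, 22→5, 0→2, 0→3, 13→4.
So the longest non-decreasing subsequence has length 5, e.g. 6, 10, 19, 19, 22.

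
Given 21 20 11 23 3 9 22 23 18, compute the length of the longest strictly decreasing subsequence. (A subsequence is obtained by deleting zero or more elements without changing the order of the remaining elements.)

Let dp[i] be the longest decreasing subsequence ending at position i. Then dp = [1, 2, 3, 1, 4, 4, 2, 1, 3].
The maximum is 4; one witness is 21, 20, 11, 3 at positions 1,2,3,5.

4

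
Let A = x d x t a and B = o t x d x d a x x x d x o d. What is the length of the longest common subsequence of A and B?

4

Backtracking the LCS table gives one alignment: x (A1,B3) → d (A2,B4) → x (A3,B5) → a (A5,B7).
So the longest common subsequence has length 4.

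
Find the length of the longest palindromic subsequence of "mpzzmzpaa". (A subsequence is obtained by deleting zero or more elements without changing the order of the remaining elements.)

One longest palindromic subsequence is pzmzp (positions 2,3,5,6,7); it reads the same forward and backward, and the interval DP gives dp[1][9] = 5.

5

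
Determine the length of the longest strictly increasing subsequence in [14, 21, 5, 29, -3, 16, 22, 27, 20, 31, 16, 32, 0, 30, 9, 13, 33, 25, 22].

7

Let dp[i] be the longest increasing subsequence ending at position i. Then dp = [1, 2, 1, 3, 1, 2, 3, 4, 3, 5, 2, 6, 2, 5, 3, 4, 7, 5, 5].
The maximum is 7; one witness is 14, 21, 22, 27, 31, 32, 33 at positions 1,2,7,8,10,12,17.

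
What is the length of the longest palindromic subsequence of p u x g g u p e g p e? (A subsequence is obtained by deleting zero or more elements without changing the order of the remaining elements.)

Using dp[i][j] = 2 + dp[i+1][j−1] if the ends match, else max(dp[i+1][j], dp[i][j−1]):
dp[1][11] = 6. A witness is puggup at positions 1,2,4,5,6,10.

6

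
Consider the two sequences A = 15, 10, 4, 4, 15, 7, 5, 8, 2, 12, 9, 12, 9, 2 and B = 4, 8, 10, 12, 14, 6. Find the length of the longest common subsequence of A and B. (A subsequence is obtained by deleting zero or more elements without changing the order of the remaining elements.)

A longest common subsequence is 4, 8, 12 (length 3); the LCS DP confirms no longer common subsequence exists.

3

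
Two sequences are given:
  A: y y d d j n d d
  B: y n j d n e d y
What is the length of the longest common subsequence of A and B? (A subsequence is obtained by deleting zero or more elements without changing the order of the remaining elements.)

A longest common subsequence is ydnd (length 4); the LCS DP confirms no longer common subsequence exists.

4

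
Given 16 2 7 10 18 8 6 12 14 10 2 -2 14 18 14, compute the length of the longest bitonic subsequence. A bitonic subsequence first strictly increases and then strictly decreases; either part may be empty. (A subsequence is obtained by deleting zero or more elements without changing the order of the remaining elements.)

Let inc[i] be the LIS ending at i and dec[i] the longest strictly decreasing subsequence starting at i. inc = [1, 1, 2, 3, 4, 3, 2, 4, 5, 4, 1, 1, 5, 6, 5], dec = [6, 2, 4, 5, 5, 4, 3, 4, 4, 3, 2, 1, 1, 2, 1].
max_i inc[i]+dec[i]−1 = 8, with one witness 2, 7, 10, 18, 14, 10, 2, -2.

8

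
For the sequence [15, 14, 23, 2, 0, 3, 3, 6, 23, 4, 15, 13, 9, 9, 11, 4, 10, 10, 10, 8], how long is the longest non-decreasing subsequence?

9

Scanning left to right, the best length ending at each element is: 15→1, 14→1, 23→2, 2→1, 0→1, 3→2, 3→3, 6→4, 23→5, 4→4, 15→5, 13→5, 9→5, 9→6, 11→7, 4→5, 10→7, 10→8, 10→9, 8→6.
So the longest non-decreasing subsequence has length 9, e.g. 2, 3, 3, 6, 9, 9, 10, 10, 10.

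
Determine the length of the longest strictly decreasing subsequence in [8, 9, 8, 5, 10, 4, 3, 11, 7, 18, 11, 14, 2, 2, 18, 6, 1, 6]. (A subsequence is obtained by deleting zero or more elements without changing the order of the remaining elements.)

Let dp[i] be the longest decreasing subsequence ending at position i. Then dp = [1, 1, 2, 3, 1, 4, 5, 1, 3, 1, 2, 2, 6, 6, 1, 4, 7, 4].
The maximum is 7; one witness is 9, 8, 5, 4, 3, 2, 1 at positions 2,3,4,6,7,13,17.

7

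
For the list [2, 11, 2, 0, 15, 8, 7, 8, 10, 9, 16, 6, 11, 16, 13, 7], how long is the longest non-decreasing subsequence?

7

Let dp[i] be the longest non-decreasing subsequence ending at position i. Then dp = [1, 2, 2, 1, 3, 3, 3, 4, 5, 5, 6, 3, 6, 7, 7, 4].
The maximum is 7; one witness is 2, 2, 8, 8, 10, 16, 16 at positions 1,3,6,8,9,11,14.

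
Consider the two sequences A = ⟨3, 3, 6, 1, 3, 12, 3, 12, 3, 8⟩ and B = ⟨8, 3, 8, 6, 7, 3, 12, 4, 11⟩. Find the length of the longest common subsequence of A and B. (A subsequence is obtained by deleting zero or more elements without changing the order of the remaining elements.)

4

Backtracking the LCS table gives one alignment: 3 (A1,B2) → 6 (A3,B4) → 3 (A5,B6) → 12 (A6,B7).
So the longest common subsequence has length 4.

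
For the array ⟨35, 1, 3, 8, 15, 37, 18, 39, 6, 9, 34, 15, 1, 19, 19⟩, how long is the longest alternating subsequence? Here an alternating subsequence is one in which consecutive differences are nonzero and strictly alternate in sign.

9

A longest alternating subsequence is 35, 1, 37, 18, 39, 6, 34, 15, 19 (positions 1,2,6,7,8,9,11,12,14); its 8 consecutive differences strictly alternate in sign, and length 9 is optimal.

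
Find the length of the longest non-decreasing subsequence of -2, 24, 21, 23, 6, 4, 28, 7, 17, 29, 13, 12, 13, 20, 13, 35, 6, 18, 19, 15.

One longest non-decreasing subsequence is -2, 6, 7, 13, 13, 13, 18, 19 (positions 1,5,8,11,13,15,18,19), of length 8; no longer one exists.

8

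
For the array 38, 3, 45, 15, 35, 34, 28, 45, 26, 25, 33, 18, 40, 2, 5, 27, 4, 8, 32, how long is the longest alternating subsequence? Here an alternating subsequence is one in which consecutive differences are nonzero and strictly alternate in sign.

15

Track the best alternating length ending on an up-step vs a down-step at each position: up/down = 1/1, 1/2, 3/1, 3/4, 5/4, 5/6, 5/6, 7/1, 5/8, 5/8, 9/8, 5/10, 11/8, 1/12, 13/12, 13/12, 13/14, 15/14, 15/12.
The maximum over both is 15; one such subsequence is 38, 3, 45, 15, 35, 34, 45, 26, 33, 18, 40, 2, 5, 4, 8.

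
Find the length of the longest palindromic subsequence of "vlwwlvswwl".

One longest palindromic subsequence is lwwswwl (positions 2,3,4,7,8,9,10); it reads the same forward and backward, and the interval DP gives dp[1][10] = 7.

7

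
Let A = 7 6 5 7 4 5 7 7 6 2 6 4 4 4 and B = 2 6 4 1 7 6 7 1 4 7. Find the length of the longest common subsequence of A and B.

A longest common subsequence is 7, 6, 7, 4, 7 (length 5); the LCS DP confirms no longer common subsequence exists.

5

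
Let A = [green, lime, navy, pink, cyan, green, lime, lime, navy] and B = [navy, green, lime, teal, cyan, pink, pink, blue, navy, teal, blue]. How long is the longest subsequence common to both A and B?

4

A longest common subsequence is green, lime, pink, navy (length 4); the LCS DP confirms no longer common subsequence exists.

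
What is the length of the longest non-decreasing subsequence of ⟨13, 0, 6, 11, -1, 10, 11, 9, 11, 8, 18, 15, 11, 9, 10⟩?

6

Scanning left to right, the best length ending at each element is: 13→1, 0→1, 6→2, 11→3, -1→1, 10→3, 11→4, 9→3, 11→5, 8→3, 18→6, 15→6, 11→6, 9→4, 10→5.
So the longest non-decreasing subsequence has length 6, e.g. 0, 6, 11, 11, 11, 18.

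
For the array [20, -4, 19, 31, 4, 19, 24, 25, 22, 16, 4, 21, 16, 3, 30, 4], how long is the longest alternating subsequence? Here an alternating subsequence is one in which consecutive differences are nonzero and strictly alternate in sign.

Track the best alternating length ending on an up-step vs a down-step at each position: up/down = 1/1, 1/2, 3/2, 3/1, 3/4, 5/4, 5/4, 5/4, 5/6, 5/6, 3/6, 7/6, 7/8, 3/8, 9/4, 9/10.
The maximum over both is 10; one such subsequence is 20, -4, 19, 4, 19, 16, 21, 16, 30, 4.

10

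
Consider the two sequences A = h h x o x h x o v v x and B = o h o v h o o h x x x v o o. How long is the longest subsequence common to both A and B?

6

A longest common subsequence is hhxxxo (length 6); the LCS DP confirms no longer common subsequence exists.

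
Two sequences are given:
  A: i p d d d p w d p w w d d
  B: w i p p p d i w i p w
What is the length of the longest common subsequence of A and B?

A longest common subsequence is ipdwpw (length 6); the LCS DP confirms no longer common subsequence exists.

6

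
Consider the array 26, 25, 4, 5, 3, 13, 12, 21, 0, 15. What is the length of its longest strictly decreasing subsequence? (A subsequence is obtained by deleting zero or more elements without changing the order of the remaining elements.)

Let dp[i] be the longest decreasing subsequence ending at position i. Then dp = [1, 2, 3, 3, 4, 3, 4, 3, 5, 4].
The maximum is 5; one witness is 26, 25, 4, 3, 0 at positions 1,2,3,5,9.

5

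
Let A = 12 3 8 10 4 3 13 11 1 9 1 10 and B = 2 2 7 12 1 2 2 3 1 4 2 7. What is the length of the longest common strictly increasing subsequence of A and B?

2

A longest common strictly increasing subsequence is 3, 4 (length 2); it appears in order in both A and B, and no longer such subsequence exists.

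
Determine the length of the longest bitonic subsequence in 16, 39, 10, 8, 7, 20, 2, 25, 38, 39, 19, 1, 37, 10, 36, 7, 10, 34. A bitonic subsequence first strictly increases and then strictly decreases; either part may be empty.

One longest bitonic subsequence is 16, 20, 25, 38, 39, 37, 36, 34 (positions 1,6,8,9,10,13,15,18): it rises to 39 then falls. Length 8 is optimal.

8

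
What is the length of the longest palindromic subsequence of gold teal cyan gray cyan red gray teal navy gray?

One longest palindromic subsequence is teal gray red gray teal (positions 2,4,6,7,8); it reads the same forward and backward, and the interval DP gives dp[1][10] = 5.

5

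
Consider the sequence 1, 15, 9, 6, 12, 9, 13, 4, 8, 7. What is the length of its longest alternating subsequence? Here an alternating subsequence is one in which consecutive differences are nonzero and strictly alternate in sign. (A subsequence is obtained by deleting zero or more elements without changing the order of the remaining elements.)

9

A longest alternating subsequence is 1, 15, 9, 12, 9, 13, 4, 8, 7 (positions 1,2,3,5,6,7,8,9,10); its 8 consecutive differences strictly alternate in sign, and length 9 is optimal.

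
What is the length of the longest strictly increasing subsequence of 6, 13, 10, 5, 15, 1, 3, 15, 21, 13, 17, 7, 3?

Let dp[i] be the longest increasing subsequence ending at position i. Then dp = [1, 2, 2, 1, 3, 1, 2, 3, 4, 3, 4, 3, 2].
The maximum is 4; one witness is 6, 13, 15, 21 at positions 1,2,5,9.

4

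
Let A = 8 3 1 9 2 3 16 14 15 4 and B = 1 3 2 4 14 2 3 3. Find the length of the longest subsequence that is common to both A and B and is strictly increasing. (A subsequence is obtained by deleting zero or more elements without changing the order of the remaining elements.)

For each value that appears in both, track the longest common increasing run ending there.
The best achievable length is 3; one witness is 1, 3, 4 (A-positions 3,6,10, B-positions 1,2,4).

3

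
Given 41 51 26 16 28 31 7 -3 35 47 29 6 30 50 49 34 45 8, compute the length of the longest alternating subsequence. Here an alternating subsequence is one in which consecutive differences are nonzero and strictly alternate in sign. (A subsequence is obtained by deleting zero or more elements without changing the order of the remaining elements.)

11

Track the best alternating length ending on an up-step vs a down-step at each position: up/down = 1/1, 2/1, 1/3, 1/3, 4/3, 4/3, 1/5, 1/5, 6/3, 6/3, 6/7, 6/7, 8/7, 8/3, 8/9, 8/9, 10/9, 8/11.
The maximum over both is 11; one such subsequence is 41, 51, 26, 28, 7, 35, 29, 50, 34, 45, 8.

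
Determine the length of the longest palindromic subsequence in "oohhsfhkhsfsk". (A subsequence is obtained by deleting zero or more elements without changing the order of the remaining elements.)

7

Using dp[i][j] = 2 + dp[i+1][j−1] if the ends match, else max(dp[i+1][j], dp[i][j−1]):
dp[1][13] = 7. A witness is sfhkhfs at positions 5,6,7,8,9,11,12.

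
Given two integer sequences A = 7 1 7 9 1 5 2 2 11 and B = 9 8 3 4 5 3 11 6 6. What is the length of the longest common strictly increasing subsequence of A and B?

2

A longest common strictly increasing subsequence is 9, 11 (length 2); it appears in order in both A and B, and no longer such subsequence exists.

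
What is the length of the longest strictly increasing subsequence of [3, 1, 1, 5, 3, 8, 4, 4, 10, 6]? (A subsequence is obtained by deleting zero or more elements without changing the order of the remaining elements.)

One longest increasing subsequence is 3, 5, 8, 10 (positions 1,4,6,9), of length 4; no longer one exists.

4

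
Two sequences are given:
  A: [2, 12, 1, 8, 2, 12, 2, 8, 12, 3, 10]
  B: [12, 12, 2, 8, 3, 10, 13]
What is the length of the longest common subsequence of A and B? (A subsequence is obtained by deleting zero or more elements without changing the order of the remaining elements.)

6

A longest common subsequence is 12, 12, 2, 8, 3, 10 (length 6); the LCS DP confirms no longer common subsequence exists.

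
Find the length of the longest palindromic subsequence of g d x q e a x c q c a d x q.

7

Using dp[i][j] = 2 + dp[i+1][j−1] if the ends match, else max(dp[i+1][j], dp[i][j−1]):
dp[1][14] = 7. A witness is qxcqcxq at positions 4,7,8,9,10,13,14.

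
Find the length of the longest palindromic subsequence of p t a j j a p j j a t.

9

Using dp[i][j] = 2 + dp[i+1][j−1] if the ends match, else max(dp[i+1][j], dp[i][j−1]):
dp[1][11] = 9. A witness is tajjpjjat at positions 2,3,4,5,7,8,9,10,11.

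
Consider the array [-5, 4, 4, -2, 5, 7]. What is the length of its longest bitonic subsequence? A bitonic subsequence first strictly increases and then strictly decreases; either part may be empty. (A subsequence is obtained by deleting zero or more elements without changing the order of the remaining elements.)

4

One longest bitonic subsequence is -5, 4, 5, 7 (positions 1,2,5,6): it rises to 7 then falls. Length 4 is optimal.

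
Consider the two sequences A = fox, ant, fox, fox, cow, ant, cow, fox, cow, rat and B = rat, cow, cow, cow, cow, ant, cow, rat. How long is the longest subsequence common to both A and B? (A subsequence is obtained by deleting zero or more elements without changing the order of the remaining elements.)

4

Backtracking the LCS table gives one alignment: cow (A5,B5) → ant (A6,B6) → cow (A9,B7) → rat (A10,B8).
So the longest common subsequence has length 4.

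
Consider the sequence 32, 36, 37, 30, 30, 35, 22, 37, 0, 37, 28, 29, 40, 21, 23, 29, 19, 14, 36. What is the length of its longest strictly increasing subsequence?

5

Let dp[i] be the longest increasing subsequence ending at position i. Then dp = [1, 2, 3, 1, 1, 2, 1, 3, 1, 3, 2, 3, 4, 2, 3, 4, 2, 2, 5].
The maximum is 5; one witness is 0, 21, 23, 29, 36 at positions 9,14,15,16,19.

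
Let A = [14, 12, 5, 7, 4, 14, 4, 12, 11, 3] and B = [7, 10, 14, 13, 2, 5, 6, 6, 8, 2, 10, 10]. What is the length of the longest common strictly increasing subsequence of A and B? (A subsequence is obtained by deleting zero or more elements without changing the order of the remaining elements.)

2

For each value that appears in both, track the longest common increasing run ending there.
The best achievable length is 2; one witness is 7, 14 (A-positions 4,6, B-positions 1,3).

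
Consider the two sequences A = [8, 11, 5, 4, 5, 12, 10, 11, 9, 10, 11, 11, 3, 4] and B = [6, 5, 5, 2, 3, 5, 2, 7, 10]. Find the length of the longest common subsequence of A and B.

3

Backtracking the LCS table gives one alignment: 5 (A3,B3) → 5 (A5,B6) → 10 (A10,B9).
So the longest common subsequence has length 3.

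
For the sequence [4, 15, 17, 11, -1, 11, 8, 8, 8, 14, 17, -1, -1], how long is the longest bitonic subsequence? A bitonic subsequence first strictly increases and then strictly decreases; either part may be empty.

6

Let inc[i] be the LIS ending at i and dec[i] the longest strictly decreasing subsequence starting at i. inc = [1, 2, 3, 2, 1, 2, 2, 2, 2, 3, 4, 1, 1], dec = [2, 4, 4, 3, 1, 3, 2, 2, 2, 2, 2, 1, 1].
max_i inc[i]+dec[i]−1 = 6, with one witness 4, 15, 17, 11, 8, -1.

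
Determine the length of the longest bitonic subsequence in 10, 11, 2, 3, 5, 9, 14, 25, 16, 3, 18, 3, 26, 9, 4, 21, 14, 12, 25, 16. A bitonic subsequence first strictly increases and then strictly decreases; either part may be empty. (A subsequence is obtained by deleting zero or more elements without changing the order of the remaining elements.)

11

Let inc[i] be the LIS ending at i and dec[i] the longest strictly decreasing subsequence starting at i. inc = [1, 2, 1, 2, 3, 4, 5, 6, 6, 2, 7, 2, 8, 4, 3, 8, 5, 5, 9, 6], dec = [3, 3, 1, 1, 2, 2, 3, 4, 3, 1, 3, 1, 4, 2, 1, 3, 2, 1, 2, 1].
max_i inc[i]+dec[i]−1 = 11, with one witness 2, 3, 5, 9, 14, 16, 18, 26, 21, 14, 12.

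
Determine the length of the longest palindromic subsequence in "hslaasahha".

One longest palindromic subsequence is hsaash (positions 1,2,4,5,6,9); it reads the same forward and backward, and the interval DP gives dp[1][10] = 6.

6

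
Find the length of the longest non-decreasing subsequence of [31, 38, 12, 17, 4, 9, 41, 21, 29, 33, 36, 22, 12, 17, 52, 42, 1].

7

One longest non-decreasing subsequence is 12, 17, 21, 29, 33, 36, 52 (positions 3,4,8,9,10,11,15), of length 7; no longer one exists.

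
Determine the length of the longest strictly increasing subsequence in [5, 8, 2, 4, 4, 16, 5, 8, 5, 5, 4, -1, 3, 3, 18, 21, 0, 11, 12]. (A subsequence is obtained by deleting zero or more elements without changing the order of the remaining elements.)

6

Scanning left to right, the best length ending at each element is: 5→1, 8→2, 2→1, 4→2, 4→2, 16→3, 5→3, 8→4, 5→3, 5→3, 4→2, -1→1, 3→2, 3→2, 18→5, 21→6, 0→2, 11→5, 12→6.
So the longest increasing subsequence has length 6, e.g. 2, 4, 5, 8, 18, 21.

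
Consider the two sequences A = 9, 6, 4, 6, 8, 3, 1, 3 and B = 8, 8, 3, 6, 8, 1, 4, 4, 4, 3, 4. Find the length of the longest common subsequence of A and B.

A longest common subsequence is 6, 8, 1, 3 (length 4); the LCS DP confirms no longer common subsequence exists.

4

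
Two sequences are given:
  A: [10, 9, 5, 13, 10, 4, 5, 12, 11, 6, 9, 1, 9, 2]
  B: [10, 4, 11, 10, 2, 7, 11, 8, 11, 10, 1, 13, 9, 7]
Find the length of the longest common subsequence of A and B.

5

A longest common subsequence is 10, 10, 11, 1, 9 (length 5); the LCS DP confirms no longer common subsequence exists.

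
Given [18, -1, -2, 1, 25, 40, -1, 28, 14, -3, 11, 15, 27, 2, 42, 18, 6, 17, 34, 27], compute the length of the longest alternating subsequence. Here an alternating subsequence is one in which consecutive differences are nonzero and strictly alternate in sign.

A longest alternating subsequence is 18, -1, 1, -1, 28, -3, 11, 2, 42, 18, 34, 27 (positions 1,2,4,7,8,10,11,14,15,16,19,20); its 11 consecutive differences strictly alternate in sign, and length 12 is optimal.

12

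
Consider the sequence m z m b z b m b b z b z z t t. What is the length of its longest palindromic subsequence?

One longest palindromic subsequence is zbzbbbzbz (positions 2,4,5,6,8,9,10,11,13); it reads the same forward and backward, and the interval DP gives dp[1][15] = 9.

9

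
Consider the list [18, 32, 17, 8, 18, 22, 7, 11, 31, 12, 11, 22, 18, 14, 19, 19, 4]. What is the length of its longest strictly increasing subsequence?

Let dp[i] be the longest increasing subsequence ending at position i. Then dp = [1, 2, 1, 1, 2, 3, 1, 2, 4, 3, 2, 4, 4, 4, 5, 5, 1].
The maximum is 5; one witness is 8, 11, 12, 18, 19 at positions 4,8,10,13,15.

5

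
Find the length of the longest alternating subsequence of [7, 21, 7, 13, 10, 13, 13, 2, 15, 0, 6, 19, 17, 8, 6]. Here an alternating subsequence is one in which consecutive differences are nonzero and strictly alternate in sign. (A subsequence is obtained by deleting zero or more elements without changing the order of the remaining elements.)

11

A longest alternating subsequence is 7, 21, 7, 13, 10, 13, 2, 15, 0, 19, 17 (positions 1,2,3,4,5,6,8,9,10,12,13); its 10 consecutive differences strictly alternate in sign, and length 11 is optimal.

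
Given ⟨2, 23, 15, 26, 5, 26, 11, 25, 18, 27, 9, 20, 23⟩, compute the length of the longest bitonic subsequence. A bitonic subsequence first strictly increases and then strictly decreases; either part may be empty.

Let inc[i] be the LIS ending at i and dec[i] the longest strictly decreasing subsequence starting at i. inc = [1, 2, 2, 3, 2, 3, 3, 4, 4, 5, 3, 5, 6], dec = [1, 4, 3, 4, 1, 4, 2, 3, 2, 2, 1, 1, 1].
max_i inc[i]+dec[i]−1 = 6, with one witness 2, 23, 26, 25, 18, 9.

6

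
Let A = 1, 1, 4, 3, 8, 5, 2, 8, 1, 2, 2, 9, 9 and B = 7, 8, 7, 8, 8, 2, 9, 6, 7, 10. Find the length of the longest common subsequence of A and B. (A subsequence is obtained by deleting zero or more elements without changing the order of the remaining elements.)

4

Backtracking the LCS table gives one alignment: 8 (A5,B4) → 8 (A8,B5) → 2 (A11,B6) → 9 (A12,B7).
So the longest common subsequence has length 4.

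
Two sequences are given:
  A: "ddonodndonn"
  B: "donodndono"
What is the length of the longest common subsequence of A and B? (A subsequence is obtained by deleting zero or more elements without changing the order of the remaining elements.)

A longest common subsequence is donodndon (length 9); the LCS DP confirms no longer common subsequence exists.

9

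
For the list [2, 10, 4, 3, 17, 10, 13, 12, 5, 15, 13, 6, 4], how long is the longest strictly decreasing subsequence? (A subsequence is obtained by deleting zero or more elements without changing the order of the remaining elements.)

5

One longest decreasing subsequence is 17, 13, 12, 5, 4 (positions 5,7,8,9,13), of length 5; no longer one exists.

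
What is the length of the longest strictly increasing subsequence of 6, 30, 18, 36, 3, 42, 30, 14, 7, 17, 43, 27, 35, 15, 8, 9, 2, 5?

One longest increasing subsequence is 6, 30, 36, 42, 43 (positions 1,2,4,6,11), of length 5; no longer one exists.

5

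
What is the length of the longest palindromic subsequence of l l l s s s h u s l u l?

Using dp[i][j] = 2 + dp[i+1][j−1] if the ends match, else max(dp[i+1][j], dp[i][j−1]):
dp[1][12] = 8. A witness is llssssll at positions 1,3,4,5,6,9,10,12.

8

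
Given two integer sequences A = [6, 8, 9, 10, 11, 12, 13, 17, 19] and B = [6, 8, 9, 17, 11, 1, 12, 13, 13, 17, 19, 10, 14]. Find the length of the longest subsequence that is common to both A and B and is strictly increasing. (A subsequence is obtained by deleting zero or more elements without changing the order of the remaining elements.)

8

For each value that appears in both, track the longest common increasing run ending there.
The best achievable length is 8; one witness is 6, 8, 9, 11, 12, 13, 17, 19 (A-positions 1,2,3,5,6,7,8,9, B-positions 1,2,3,5,7,8,10,11).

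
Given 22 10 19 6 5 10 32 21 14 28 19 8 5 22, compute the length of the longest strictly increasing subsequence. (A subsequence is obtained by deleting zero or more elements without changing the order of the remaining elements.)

Let dp[i] be the longest increasing subsequence ending at position i. Then dp = [1, 1, 2, 1, 1, 2, 3, 3, 3, 4, 4, 2, 1, 5].
The maximum is 5; one witness is 6, 10, 14, 19, 22 at positions 4,6,9,11,14.

5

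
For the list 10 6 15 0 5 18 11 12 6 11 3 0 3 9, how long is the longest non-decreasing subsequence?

Scanning left to right, the best length ending at each element is: 10→1, 6→1, 15→2, 0→1, 5→2, 18→3, 11→3, 12→4, 6→3, 11→4, 3→2, 0→2, 3→3, 9→4.
So the longest non-decreasing subsequence has length 4, e.g. 0, 5, 11, 12.

4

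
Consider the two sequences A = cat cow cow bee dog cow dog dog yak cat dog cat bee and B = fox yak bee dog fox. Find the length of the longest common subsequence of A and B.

2

A longest common subsequence is bee, dog (length 2); the LCS DP confirms no longer common subsequence exists.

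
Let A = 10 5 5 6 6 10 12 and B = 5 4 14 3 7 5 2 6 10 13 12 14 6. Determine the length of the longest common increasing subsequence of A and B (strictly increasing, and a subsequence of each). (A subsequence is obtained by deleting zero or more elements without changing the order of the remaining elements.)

For each value that appears in both, track the longest common increasing run ending there.
The best achievable length is 4; one witness is 5, 6, 10, 12 (A-positions 2,4,6,7, B-positions 1,8,9,11).

4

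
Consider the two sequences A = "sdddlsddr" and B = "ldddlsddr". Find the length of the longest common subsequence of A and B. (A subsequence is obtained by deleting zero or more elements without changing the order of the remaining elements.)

8

A longest common subsequence is dddlsddr (length 8); the LCS DP confirms no longer common subsequence exists.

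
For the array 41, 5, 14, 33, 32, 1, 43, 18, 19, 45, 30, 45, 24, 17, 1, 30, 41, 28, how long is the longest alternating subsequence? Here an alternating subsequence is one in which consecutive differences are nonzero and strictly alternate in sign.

Track the best alternating length ending on an up-step vs a down-step at each position: up/down = 1/1, 1/2, 3/2, 3/2, 3/4, 1/4, 5/1, 5/6, 7/6, 7/1, 7/8, 9/1, 7/10, 5/10, 1/10, 11/10, 11/10, 11/12.
The maximum over both is 12; one such subsequence is 41, 5, 33, 32, 43, 18, 45, 30, 45, 24, 30, 28.

12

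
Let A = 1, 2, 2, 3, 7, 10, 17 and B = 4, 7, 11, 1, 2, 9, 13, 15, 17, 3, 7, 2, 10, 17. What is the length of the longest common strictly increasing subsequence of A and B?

6

For each value that appears in both, track the longest common increasing run ending there.
The best achievable length is 6; one witness is 1, 2, 3, 7, 10, 17 (A-positions 1,2,4,5,6,7, B-positions 4,5,10,11,13,14).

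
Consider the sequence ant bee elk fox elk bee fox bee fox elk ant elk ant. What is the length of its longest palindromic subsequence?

One longest palindromic subsequence is ant elk elk fox bee fox elk elk ant (positions 1,3,5,7,8,9,10,12,13); it reads the same forward and backward, and the interval DP gives dp[1][13] = 9.

9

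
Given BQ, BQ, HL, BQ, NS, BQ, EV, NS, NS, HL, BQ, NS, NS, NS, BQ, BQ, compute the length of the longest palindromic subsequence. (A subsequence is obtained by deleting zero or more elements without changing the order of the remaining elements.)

11

One longest palindromic subsequence is BQ BQ NS NS NS BQ NS NS NS BQ BQ (positions 1,2,5,8,9,11,12,13,14,15,16); it reads the same forward and backward, and the interval DP gives dp[1][16] = 11.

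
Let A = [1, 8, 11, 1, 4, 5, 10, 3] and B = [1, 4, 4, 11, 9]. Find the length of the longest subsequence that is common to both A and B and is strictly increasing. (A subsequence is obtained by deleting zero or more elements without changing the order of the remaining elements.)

2

For each value that appears in both, track the longest common increasing run ending there.
The best achievable length is 2; one witness is 1, 4 (A-positions 1,5, B-positions 1,2).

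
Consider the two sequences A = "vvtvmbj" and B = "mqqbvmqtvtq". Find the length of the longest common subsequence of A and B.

3

A longest common subsequence is vvt (length 3); the LCS DP confirms no longer common subsequence exists.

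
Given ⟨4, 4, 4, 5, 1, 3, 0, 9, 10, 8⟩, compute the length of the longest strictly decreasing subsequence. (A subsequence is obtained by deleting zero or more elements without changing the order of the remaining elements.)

Let dp[i] be the longest decreasing subsequence ending at position i. Then dp = [1, 1, 1, 1, 2, 2, 3, 1, 1, 2].
The maximum is 3; one witness is 4, 1, 0 at positions 1,5,7.

3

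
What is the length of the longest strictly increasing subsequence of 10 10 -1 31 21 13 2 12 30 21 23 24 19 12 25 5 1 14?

One longest increasing subsequence is -1, 2, 12, 21, 23, 24, 25 (positions 3,7,8,10,11,12,15), of length 7; no longer one exists.

7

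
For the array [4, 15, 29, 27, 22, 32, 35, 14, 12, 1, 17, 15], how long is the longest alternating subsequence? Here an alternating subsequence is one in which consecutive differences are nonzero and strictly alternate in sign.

7

Track the best alternating length ending on an up-step vs a down-step at each position: up/down = 1/1, 2/1, 2/1, 2/3, 2/3, 4/1, 4/1, 2/5, 2/5, 1/5, 6/5, 6/7.
The maximum over both is 7; one such subsequence is 4, 29, 27, 32, 14, 17, 15.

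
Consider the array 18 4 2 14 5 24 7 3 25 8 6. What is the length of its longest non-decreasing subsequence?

Let dp[i] be the longest non-decreasing subsequence ending at position i. Then dp = [1, 1, 1, 2, 2, 3, 3, 2, 4, 4, 3].
The maximum is 4; one witness is 4, 14, 24, 25 at positions 2,4,6,9.

4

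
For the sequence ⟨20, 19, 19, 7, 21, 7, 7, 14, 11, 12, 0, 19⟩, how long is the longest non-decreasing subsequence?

One longest non-decreasing subsequence is 7, 7, 7, 11, 12, 19 (positions 4,6,7,9,10,12), of length 6; no longer one exists.

6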